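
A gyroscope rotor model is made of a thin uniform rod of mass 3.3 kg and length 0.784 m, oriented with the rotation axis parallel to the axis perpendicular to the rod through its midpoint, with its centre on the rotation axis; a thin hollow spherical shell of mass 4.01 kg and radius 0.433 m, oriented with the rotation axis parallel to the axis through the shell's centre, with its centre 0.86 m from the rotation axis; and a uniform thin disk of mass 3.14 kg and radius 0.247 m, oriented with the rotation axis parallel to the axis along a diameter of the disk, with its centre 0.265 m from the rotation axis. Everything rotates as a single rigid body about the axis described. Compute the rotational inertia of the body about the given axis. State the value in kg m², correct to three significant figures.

3.90

Thin rod: I_cm = (1/12)ML² = (1/12)(3.3)(0.784)² = 0.16903 kg m²; axis through the centre, so I = 0.16903 kg m².
Spherical shell: I_cm = (2/3)MR² = (2/3)(4.01)(0.433)² = 0.50122 kg m²; centre at d = 0.86 m, so I = I_cm + Md² gives I = 0.50122 + (4.01)(0.86)² = 3.467 kg m².
Thin disk: I_cm = (1/4)MR² = (1/4)(3.14)(0.247)² = 0.047892 kg m²; centre at d = 0.265 m, so I = I_cm + Md² gives I = 0.047892 + (3.14)(0.265)² = 0.2684 kg m².
Total I = 0.16903 + 3.467 + 0.2684 = 3.9044 kg m².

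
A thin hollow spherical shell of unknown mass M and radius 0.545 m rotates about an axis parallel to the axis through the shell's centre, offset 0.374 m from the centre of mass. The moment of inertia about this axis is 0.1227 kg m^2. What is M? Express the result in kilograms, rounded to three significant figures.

0.363

I = I_cm + Md² = (2/3)MR² + Md² = M·[0.666667·(0.545)² + (0.374)²] = M·0.33789.
So M = 0.1227 / 0.33789 = 0.36313 kg.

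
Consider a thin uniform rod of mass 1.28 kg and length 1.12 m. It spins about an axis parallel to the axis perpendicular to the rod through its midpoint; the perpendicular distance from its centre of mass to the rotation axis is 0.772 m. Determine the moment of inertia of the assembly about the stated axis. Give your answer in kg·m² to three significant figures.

0.897

I_cm = (1/12)ML² = (1/12)(1.28)(1.12)² = 0.1338 kg·m²; centre at d = 0.772 m, so the parallel axis theorem gives I = 0.1338 + (1.28)(0.772)² = 0.89666 kg·m².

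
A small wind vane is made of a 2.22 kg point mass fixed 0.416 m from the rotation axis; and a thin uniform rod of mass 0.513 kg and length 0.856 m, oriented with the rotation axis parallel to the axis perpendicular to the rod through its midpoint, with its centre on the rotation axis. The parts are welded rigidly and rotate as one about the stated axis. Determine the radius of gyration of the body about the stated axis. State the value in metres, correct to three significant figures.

0.390

Point mass: I_cm = 0; centre at d = 0.416 m, so the parallel axis theorem gives I = 0 + (2.22)(0.416)² = 0.38418 kg m^2.
Thin rod: I_cm = (1/12)ML² = (1/12)(0.513)(0.856)² = 0.031324 kg m^2; axis through the centre, so I = 0.031324 kg m^2.
Total I = 0.41551 kg m^2; total mass M = 2.733 kg.
k = √(I/M) = √(0.41551/2.733) = 0.38992 m.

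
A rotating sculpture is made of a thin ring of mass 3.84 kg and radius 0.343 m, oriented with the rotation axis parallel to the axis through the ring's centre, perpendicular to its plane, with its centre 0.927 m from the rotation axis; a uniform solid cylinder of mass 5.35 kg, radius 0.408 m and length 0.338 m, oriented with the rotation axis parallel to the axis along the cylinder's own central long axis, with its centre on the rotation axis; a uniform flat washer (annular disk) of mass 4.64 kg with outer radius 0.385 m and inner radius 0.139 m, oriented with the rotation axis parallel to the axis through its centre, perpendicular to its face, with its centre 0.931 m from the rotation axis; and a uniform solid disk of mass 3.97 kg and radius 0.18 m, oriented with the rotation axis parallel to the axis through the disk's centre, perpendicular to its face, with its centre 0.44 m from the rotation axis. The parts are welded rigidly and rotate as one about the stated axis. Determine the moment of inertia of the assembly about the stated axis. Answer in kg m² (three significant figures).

Thin ring: I_cm = MR² = (3.84)(0.343)² = 0.45177 kg m²; centre at d = 0.927 m, so the parallel axis theorem gives I = 0.45177 + (3.84)(0.927)² = 3.7516 kg m².
Solid cylinder: I_cm = (1/2)MR² = (1/2)(5.35)(0.408)² = 0.44529 kg m²; axis through the centre, so I = 0.44529 kg m².
Annular disk: I_cm = (1/2)M(R²+r²) = (1/2)(4.64)[(0.385)² + (0.139)²] = 0.38871 kg m²; centre at d = 0.931 m, so the parallel axis theorem gives I = 0.38871 + (4.64)(0.931)² = 4.4105 kg m².
Solid disk: I_cm = (1/2)MR² = (1/2)(3.97)(0.18)² = 0.064314 kg m²; centre at d = 0.44 m, so the parallel axis theorem gives I = 0.064314 + (3.97)(0.44)² = 0.83291 kg m².
Total I = 3.7516 + 0.44529 + 4.4105 + 0.83291 = 9.4403 kg m².

9.44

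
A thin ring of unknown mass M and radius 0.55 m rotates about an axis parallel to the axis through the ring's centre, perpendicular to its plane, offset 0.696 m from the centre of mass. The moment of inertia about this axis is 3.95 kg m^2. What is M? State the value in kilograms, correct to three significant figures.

I = I_cm + Md² = MR² + Md² = M·[1·(0.55)² + (0.696)²] = M·0.78692.
So M = 3.95 / 0.78692 = 5.0196 kg.

5.02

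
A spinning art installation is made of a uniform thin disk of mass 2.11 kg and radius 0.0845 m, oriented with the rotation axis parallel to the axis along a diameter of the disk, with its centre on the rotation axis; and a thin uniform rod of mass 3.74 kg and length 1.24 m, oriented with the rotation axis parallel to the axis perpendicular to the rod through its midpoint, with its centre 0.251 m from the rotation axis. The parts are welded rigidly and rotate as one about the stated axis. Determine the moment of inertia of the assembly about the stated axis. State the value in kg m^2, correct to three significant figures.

0.719

Thin disk: I_cm = (1/4)MR² = (1/4)(2.11)(0.0845)² = 0.0037665 kg m^2; axis through the centre, so I = 0.0037665 kg m^2.
Thin rod: I_cm = (1/12)ML² = (1/12)(3.74)(1.24)² = 0.47922 kg m^2; centre at d = 0.251 m, so the parallel axis theorem gives I = 0.47922 + (3.74)(0.251)² = 0.71484 kg m^2.
Total I = 0.0037665 + 0.71484 = 0.71861 kg m^2.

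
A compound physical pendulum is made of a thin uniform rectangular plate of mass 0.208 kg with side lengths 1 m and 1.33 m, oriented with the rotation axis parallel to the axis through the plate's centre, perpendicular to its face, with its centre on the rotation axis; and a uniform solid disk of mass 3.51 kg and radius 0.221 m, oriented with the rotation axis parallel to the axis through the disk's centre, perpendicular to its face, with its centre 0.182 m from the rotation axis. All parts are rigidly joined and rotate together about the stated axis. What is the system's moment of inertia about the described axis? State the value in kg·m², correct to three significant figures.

0.250

Rectangular plate: I_cm = (1/12)M(a²+b²) = (1/12)(0.208)[(1)² + (1.33)²] = 0.047994 kg·m²; axis through the centre, so I = 0.047994 kg·m².
Solid disk: I_cm = (1/2)MR² = (1/2)(3.51)(0.221)² = 0.085716 kg·m²; centre at d = 0.182 m, so the parallel axis theorem gives I = 0.085716 + (3.51)(0.182)² = 0.20198 kg·m².
Total I = 0.047994 + 0.20198 = 0.24998 kg·m².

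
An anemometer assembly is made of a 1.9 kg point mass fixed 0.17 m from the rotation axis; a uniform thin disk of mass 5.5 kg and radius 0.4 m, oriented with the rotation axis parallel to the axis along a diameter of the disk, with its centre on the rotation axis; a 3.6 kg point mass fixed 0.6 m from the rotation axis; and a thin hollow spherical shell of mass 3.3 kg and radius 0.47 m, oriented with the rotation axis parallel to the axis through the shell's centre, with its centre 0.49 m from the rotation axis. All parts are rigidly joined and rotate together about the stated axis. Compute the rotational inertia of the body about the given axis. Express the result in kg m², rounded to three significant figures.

Point mass: I_cm = 0; centre at d = 0.17 m, so I = I_cm + Md² gives I = 0 + (1.9)(0.17)² = 0.05491 kg m².
Thin disk: I_cm = (1/4)MR² = (1/4)(5.5)(0.4)² = 0.22 kg m²; axis through the centre, so I = 0.22 kg m².
Point mass: I_cm = 0; centre at d = 0.6 m, so I = I_cm + Md² gives I = 0 + (3.6)(0.6)² = 1.296 kg m².
Spherical shell: I_cm = (2/3)MR² = (2/3)(3.3)(0.47)² = 0.48598 kg m²; centre at d = 0.49 m, so I = I_cm + Md² gives I = 0.48598 + (3.3)(0.49)² = 1.2783 kg m².
Total I = 0.05491 + 0.22 + 1.296 + 1.2783 = 2.8492 kg m².

2.85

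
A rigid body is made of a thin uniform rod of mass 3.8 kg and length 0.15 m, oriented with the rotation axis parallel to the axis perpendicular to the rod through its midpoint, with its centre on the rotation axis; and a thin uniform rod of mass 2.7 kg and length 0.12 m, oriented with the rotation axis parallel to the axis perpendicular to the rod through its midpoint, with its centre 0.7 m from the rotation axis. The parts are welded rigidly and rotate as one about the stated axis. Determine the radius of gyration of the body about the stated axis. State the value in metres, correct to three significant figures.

Thin rod: I_cm = (1/12)ML² = (1/12)(3.8)(0.15)² = 0.007125 kg m^2; axis through the centre, so I = 0.007125 kg m^2.
Thin rod: I_cm = (1/12)ML² = (1/12)(2.7)(0.12)² = 0.00324 kg m^2; centre at d = 0.7 m, so the parallel axis theorem gives I = 0.00324 + (2.7)(0.7)² = 1.3262 kg m^2.
Total I = 1.3334 kg m^2; total mass M = 6.5 kg.
k = √(I/M) = √(1.3334/6.5) = 0.45292 m.

0.453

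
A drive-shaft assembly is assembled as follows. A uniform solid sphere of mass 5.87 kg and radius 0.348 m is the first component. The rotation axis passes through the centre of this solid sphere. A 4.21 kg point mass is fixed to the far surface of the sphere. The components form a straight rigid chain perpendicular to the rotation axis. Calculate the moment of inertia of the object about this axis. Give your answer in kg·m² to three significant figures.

0.794

Solid sphere: I_cm = (2/5)MR² = (2/5)(5.87)(0.348)² = 0.28435 kg·m²; axis through the centre, so I = 0.28435 kg·m².
Point mass: I_cm = 0; centre at d = 0.348 m, so I = I_cm + Md² gives I = 0 + (4.21)(0.348)² = 0.50985 kg·m².
Total I = 0.28435 + 0.50985 = 0.7942 kg·m².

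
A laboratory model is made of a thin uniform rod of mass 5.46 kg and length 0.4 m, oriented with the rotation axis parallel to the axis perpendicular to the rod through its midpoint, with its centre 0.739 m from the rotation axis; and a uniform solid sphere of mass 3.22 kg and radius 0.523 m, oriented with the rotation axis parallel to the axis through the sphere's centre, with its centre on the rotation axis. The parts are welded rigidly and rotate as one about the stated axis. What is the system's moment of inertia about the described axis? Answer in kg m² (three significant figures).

3.41

Thin rod: I_cm = (1/12)ML² = (1/12)(5.46)(0.4)² = 0.0728 kg m²; centre at d = 0.739 m, so the parallel axis theorem gives I = 0.0728 + (5.46)(0.739)² = 3.0546 kg m².
Solid sphere: I_cm = (2/5)MR² = (2/5)(3.22)(0.523)² = 0.35231 kg m²; axis through the centre, so I = 0.35231 kg m².
Total I = 3.0546 + 0.35231 = 3.4069 kg m².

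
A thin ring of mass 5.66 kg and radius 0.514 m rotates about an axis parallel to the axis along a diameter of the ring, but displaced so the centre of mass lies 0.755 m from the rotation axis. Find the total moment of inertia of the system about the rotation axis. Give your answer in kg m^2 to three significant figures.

3.97

I_cm = (1/2)MR² = (1/2)(5.66)(0.514)² = 0.74767 kg m^2; centre at d = 0.755 m, so I = I_cm + Md² gives I = 0.74767 + (5.66)(0.755)² = 3.974 kg m^2.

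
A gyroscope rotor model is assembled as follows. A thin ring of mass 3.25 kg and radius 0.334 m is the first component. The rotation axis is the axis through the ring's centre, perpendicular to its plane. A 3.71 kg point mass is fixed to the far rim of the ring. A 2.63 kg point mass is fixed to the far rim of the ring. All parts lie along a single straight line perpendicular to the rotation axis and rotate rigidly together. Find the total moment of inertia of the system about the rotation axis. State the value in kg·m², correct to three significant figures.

Thin ring: I_cm = MR² = (3.25)(0.334)² = 0.36256 kg·m²; axis through the centre, so I = 0.36256 kg·m².
Point mass: I_cm = 0; centre at d = 0.334 m, so I = I_cm + Md² gives I = 0 + (3.71)(0.334)² = 0.41387 kg·m².
Point mass: I_cm = 0; centre at d = 0.334 m, so I = I_cm + Md² gives I = 0 + (2.63)(0.334)² = 0.29339 kg·m².
Total I = 0.36256 + 0.41387 + 0.29339 = 1.0698 kg·m².

1.07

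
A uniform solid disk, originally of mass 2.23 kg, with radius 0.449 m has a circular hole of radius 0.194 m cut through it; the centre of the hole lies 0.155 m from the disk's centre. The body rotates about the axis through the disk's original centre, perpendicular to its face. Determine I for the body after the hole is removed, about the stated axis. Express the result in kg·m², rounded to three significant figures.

0.207

Unpierced body about its centre: I₀ = (1/2)MR² = (1/2)(2.23)(0.449)² = 0.22479 kg·m².
The removed disk has mass m = M·(r/R)² = (2.23)(0.194/0.449)² = 0.41631 kg (same uniform areal density).
Its moment of inertia about the rotation axis (parallel-axis theorem): I_hole = (1/2)mr² + md² = (1/2)(0.41631)(0.194)² + (0.41631)(0.155)² = 0.017836 kg·m².
Treating the hole as negative mass, I = I₀ − I_hole = 0.22479 − 0.017836 = 0.20695 kg·m².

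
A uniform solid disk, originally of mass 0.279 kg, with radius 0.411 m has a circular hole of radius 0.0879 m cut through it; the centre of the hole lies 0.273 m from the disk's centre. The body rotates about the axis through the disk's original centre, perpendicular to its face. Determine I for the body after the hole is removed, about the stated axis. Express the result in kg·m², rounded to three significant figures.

Unpierced body about its centre: I₀ = (1/2)MR² = (1/2)(0.279)(0.411)² = 0.023564 kg·m².
The removed disk has mass m = M·(r/R)² = (0.279)(0.0879/0.411)² = 0.012761 kg (same uniform areal density).
Its moment of inertia about the rotation axis (parallel-axis theorem): I_hole = (1/2)mr² + md² = (1/2)(0.012761)(0.0879)² + (0.012761)(0.273)² = 0.0010004 kg·m².
Treating the hole as negative mass, I = I₀ − I_hole = 0.023564 − 0.0010004 = 0.022564 kg·m².

0.0226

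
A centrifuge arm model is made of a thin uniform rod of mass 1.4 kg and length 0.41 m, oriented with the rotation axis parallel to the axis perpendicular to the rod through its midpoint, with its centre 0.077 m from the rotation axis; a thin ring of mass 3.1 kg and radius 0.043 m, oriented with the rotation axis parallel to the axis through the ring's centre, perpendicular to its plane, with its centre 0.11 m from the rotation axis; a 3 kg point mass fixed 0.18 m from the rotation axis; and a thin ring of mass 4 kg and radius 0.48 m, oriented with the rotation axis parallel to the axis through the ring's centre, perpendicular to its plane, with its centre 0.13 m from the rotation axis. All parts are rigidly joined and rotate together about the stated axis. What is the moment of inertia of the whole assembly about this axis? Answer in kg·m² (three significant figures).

1.16

Thin rod: I_cm = (1/12)ML² = (1/12)(1.4)(0.41)² = 0.019612 kg·m²; centre at d = 0.077 m, so the parallel axis theorem gives I = 0.019612 + (1.4)(0.077)² = 0.027912 kg·m².
Thin ring: I_cm = MR² = (3.1)(0.043)² = 0.0057319 kg·m²; centre at d = 0.11 m, so the parallel axis theorem gives I = 0.0057319 + (3.1)(0.11)² = 0.043242 kg·m².
Point mass: I_cm = 0; centre at d = 0.18 m, so the parallel axis theorem gives I = 0 + (3)(0.18)² = 0.0972 kg·m².
Thin ring: I_cm = MR² = (4)(0.48)² = 0.9216 kg·m²; centre at d = 0.13 m, so the parallel axis theorem gives I = 0.9216 + (4)(0.13)² = 0.9892 kg·m².
Total I = 0.027912 + 0.043242 + 0.0972 + 0.9892 = 1.1576 kg·m².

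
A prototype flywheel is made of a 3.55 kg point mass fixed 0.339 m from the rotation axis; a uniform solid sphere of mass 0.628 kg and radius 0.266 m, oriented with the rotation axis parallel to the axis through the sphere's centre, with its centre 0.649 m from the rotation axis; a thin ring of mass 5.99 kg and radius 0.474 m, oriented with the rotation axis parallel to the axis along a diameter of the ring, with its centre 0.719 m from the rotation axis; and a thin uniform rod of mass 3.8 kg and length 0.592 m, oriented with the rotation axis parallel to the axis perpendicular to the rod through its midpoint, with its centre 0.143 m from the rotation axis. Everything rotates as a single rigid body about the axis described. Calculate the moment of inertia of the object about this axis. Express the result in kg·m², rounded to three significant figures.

Point mass: I_cm = 0; centre at d = 0.339 m, so I = I_cm + Md² gives I = 0 + (3.55)(0.339)² = 0.40797 kg·m².
Solid sphere: I_cm = (2/5)MR² = (2/5)(0.628)(0.266)² = 0.017774 kg·m²; centre at d = 0.649 m, so I = I_cm + Md² gives I = 0.017774 + (0.628)(0.649)² = 0.28229 kg·m².
Thin ring: I_cm = (1/2)MR² = (1/2)(5.99)(0.474)² = 0.6729 kg·m²; centre at d = 0.719 m, so I = I_cm + Md² gives I = 0.6729 + (5.99)(0.719)² = 3.7695 kg·m².
Thin rod: I_cm = (1/12)ML² = (1/12)(3.8)(0.592)² = 0.11098 kg·m²; centre at d = 0.143 m, so I = I_cm + Md² gives I = 0.11098 + (3.8)(0.143)² = 0.18869 kg·m².
Total I = 0.40797 + 0.28229 + 3.7695 + 0.18869 = 4.6484 kg·m².

4.65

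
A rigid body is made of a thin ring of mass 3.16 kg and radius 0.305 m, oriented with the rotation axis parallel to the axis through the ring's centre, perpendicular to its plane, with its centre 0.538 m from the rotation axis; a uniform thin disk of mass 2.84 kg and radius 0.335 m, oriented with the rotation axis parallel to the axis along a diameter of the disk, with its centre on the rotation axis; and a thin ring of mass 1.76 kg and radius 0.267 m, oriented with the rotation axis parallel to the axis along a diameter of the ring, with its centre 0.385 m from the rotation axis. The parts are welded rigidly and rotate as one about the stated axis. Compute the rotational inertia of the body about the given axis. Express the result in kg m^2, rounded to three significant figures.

1.61

Thin ring: I_cm = MR² = (3.16)(0.305)² = 0.29396 kg m^2; centre at d = 0.538 m, so I = I_cm + Md² gives I = 0.29396 + (3.16)(0.538)² = 1.2086 kg m^2.
Thin disk: I_cm = (1/4)MR² = (1/4)(2.84)(0.335)² = 0.07968 kg m^2; axis through the centre, so I = 0.07968 kg m^2.
Thin ring: I_cm = (1/2)MR² = (1/2)(1.76)(0.267)² = 0.062734 kg m^2; centre at d = 0.385 m, so I = I_cm + Md² gives I = 0.062734 + (1.76)(0.385)² = 0.32361 kg m^2.
Total I = 1.2086 + 0.07968 + 0.32361 = 1.6119 kg m^2.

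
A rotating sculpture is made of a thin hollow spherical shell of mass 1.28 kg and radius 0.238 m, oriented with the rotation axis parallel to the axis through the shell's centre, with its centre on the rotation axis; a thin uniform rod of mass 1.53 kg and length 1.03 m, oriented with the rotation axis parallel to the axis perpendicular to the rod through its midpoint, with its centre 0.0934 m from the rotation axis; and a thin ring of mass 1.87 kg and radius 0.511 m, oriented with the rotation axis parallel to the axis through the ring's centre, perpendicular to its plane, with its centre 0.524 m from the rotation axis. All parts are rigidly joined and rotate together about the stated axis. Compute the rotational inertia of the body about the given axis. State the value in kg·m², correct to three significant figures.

Spherical shell: I_cm = (2/3)MR² = (2/3)(1.28)(0.238)² = 0.048336 kg·m²; axis through the centre, so I = 0.048336 kg·m².
Thin rod: I_cm = (1/12)ML² = (1/12)(1.53)(1.03)² = 0.13526 kg·m²; centre at d = 0.0934 m, so I = I_cm + Md² gives I = 0.13526 + (1.53)(0.0934)² = 0.14861 kg·m².
Thin ring: I_cm = MR² = (1.87)(0.511)² = 0.4883 kg·m²; centre at d = 0.524 m, so I = I_cm + Md² gives I = 0.4883 + (1.87)(0.524)² = 1.0018 kg·m².
Total I = 0.048336 + 0.14861 + 1.0018 = 1.1987 kg·m².

1.20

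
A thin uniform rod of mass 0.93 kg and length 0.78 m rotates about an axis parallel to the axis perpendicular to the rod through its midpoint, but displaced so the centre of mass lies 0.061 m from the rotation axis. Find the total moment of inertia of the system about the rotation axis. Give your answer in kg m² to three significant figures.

0.0506

I_cm = (1/12)ML² = (1/12)(0.93)(0.78)² = 0.047151 kg m²; centre at d = 0.061 m, so I = I_cm + Md² gives I = 0.047151 + (0.93)(0.061)² = 0.050612 kg m².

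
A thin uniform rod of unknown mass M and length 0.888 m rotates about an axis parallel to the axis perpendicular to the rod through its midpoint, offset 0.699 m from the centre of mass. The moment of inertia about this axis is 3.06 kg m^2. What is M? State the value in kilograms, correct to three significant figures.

5.52

I = I_cm + Md² = (1/12)ML² + Md² = M·[0.0833333·(0.888)² + (0.699)²] = M·0.55431.
So M = 3.06 / 0.55431 = 5.5203 kg.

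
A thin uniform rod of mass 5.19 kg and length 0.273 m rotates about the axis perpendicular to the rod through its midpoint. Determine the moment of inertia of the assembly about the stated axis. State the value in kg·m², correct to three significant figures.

I_cm = (1/12)ML² = (1/12)(5.19)(0.273)² = 0.032234 kg·m²; axis through the centre, so I = 0.032234 kg·m².

0.0322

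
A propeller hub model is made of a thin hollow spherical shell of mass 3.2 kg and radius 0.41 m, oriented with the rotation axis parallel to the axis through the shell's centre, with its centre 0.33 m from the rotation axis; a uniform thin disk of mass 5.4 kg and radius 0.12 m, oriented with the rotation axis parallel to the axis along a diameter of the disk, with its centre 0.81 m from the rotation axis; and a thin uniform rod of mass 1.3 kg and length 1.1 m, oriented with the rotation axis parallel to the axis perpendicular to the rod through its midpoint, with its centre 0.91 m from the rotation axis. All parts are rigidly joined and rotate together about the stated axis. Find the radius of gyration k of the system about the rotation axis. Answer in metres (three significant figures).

Spherical shell: I_cm = (2/3)MR² = (2/3)(3.2)(0.41)² = 0.35861 kg·m²; centre at d = 0.33 m, so the parallel axis theorem gives I = 0.35861 + (3.2)(0.33)² = 0.70709 kg·m².
Thin disk: I_cm = (1/4)MR² = (1/4)(5.4)(0.12)² = 0.01944 kg·m²; centre at d = 0.81 m, so the parallel axis theorem gives I = 0.01944 + (5.4)(0.81)² = 3.5624 kg·m².
Thin rod: I_cm = (1/12)ML² = (1/12)(1.3)(1.1)² = 0.13108 kg·m²; centre at d = 0.91 m, so the parallel axis theorem gives I = 0.13108 + (1.3)(0.91)² = 1.2076 kg·m².
Total I = 5.4771 kg·m²; total mass M = 9.9 kg.
k = √(I/M) = √(5.4771/9.9) = 0.7438 m.

0.744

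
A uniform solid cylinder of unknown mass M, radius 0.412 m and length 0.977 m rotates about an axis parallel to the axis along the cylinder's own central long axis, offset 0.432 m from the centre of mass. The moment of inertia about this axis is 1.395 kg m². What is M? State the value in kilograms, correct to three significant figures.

I = I_cm + Md² = (1/2)MR² + Md² = M·[0.5·(0.412)² + (0.432)²] = M·0.2715.
So M = 1.395 / 0.2715 = 5.1382 kg.

5.14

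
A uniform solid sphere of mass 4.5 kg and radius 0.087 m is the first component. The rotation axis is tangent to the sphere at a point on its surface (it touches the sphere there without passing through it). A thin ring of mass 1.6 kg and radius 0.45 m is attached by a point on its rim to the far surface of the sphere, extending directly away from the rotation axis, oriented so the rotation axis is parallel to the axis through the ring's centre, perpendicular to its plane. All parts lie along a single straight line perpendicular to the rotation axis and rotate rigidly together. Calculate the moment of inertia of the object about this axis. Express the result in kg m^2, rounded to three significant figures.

0.995

Solid sphere: I_cm = (2/5)MR² = (2/5)(4.5)(0.087)² = 0.013624 kg m^2; centre at d = 0.087 m, so the parallel axis theorem gives I = 0.013624 + (4.5)(0.087)² = 0.047685 kg m^2.
Thin ring: I_cm = MR² = (1.6)(0.45)² = 0.324 kg m^2; centre at d = 0.087 + 0.087 + 0.45 = 0.624 m, so the parallel axis theorem gives I = 0.324 + (1.6)(0.624)² = 0.947 kg m^2.
Total I = 0.047685 + 0.947 = 0.99469 kg m^2.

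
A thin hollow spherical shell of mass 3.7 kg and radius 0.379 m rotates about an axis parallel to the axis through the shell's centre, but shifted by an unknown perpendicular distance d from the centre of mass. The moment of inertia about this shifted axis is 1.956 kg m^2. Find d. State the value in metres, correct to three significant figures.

About the centre-of-mass axis, I_cm = (2/3)MR² = (2/3)(3.7)(0.379)² = 0.35431 kg m^2.
Parallel axis theorem: I = I_cm + Md², so Md² = 1.956 − 0.35431 = 1.6017 kg m^2.
d = √(1.6017 / 3.7) = 0.65794 m.

0.658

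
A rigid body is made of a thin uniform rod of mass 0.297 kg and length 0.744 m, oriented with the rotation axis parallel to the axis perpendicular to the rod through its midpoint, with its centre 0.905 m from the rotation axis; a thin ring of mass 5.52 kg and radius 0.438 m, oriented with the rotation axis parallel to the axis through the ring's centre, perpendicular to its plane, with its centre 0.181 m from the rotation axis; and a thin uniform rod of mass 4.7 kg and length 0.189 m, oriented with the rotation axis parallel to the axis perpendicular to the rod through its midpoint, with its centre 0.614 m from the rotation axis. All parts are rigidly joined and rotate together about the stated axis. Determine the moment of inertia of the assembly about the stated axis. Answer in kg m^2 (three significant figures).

Thin rod: I_cm = (1/12)ML² = (1/12)(0.297)(0.744)² = 0.0137 kg m^2; centre at d = 0.905 m, so the parallel axis theorem gives I = 0.0137 + (0.297)(0.905)² = 0.25695 kg m^2.
Thin ring: I_cm = MR² = (5.52)(0.438)² = 1.059 kg m^2; centre at d = 0.181 m, so the parallel axis theorem gives I = 1.059 + (5.52)(0.181)² = 1.2398 kg m^2.
Thin rod: I_cm = (1/12)ML² = (1/12)(4.7)(0.189)² = 0.013991 kg m^2; centre at d = 0.614 m, so the parallel axis theorem gives I = 0.013991 + (4.7)(0.614)² = 1.7859 kg m^2.
Total I = 0.25695 + 1.2398 + 1.7859 = 3.2826 kg m^2.

3.28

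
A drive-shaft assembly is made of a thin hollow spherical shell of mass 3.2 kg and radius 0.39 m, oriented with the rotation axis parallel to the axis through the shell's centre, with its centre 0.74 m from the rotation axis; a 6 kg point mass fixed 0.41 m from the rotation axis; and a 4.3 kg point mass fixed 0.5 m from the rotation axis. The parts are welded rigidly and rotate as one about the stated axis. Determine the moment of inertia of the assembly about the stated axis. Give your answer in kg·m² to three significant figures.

4.16

Spherical shell: I_cm = (2/3)MR² = (2/3)(3.2)(0.39)² = 0.32448 kg·m²; centre at d = 0.74 m, so I = I_cm + Md² gives I = 0.32448 + (3.2)(0.74)² = 2.0768 kg·m².
Point mass: I_cm = 0; centre at d = 0.41 m, so I = I_cm + Md² gives I = 0 + (6)(0.41)² = 1.0086 kg·m².
Point mass: I_cm = 0; centre at d = 0.5 m, so I = I_cm + Md² gives I = 0 + (4.3)(0.5)² = 1.075 kg·m².
Total I = 2.0768 + 1.0086 + 1.075 = 4.1604 kg·m².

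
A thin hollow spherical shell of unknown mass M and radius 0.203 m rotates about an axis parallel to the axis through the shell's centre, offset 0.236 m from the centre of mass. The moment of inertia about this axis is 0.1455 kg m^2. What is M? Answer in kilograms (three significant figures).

1.75

I = I_cm + Md² = (2/3)MR² + Md² = M·[0.666667·(0.203)² + (0.236)²] = M·0.083169.
So M = 0.1455 / 0.083169 = 1.7495 kg.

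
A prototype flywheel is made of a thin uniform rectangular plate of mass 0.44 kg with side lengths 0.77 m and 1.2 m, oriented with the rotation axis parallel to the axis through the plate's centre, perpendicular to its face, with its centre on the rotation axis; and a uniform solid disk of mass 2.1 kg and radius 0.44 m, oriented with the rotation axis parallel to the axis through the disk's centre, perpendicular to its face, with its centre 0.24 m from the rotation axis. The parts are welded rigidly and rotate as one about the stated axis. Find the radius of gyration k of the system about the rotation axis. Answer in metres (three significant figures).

Rectangular plate: I_cm = (1/12)M(a²+b²) = (1/12)(0.44)[(0.77)² + (1.2)²] = 0.07454 kg m^2; axis through the centre, so I = 0.07454 kg m^2.
Solid disk: I_cm = (1/2)MR² = (1/2)(2.1)(0.44)² = 0.20328 kg m^2; centre at d = 0.24 m, so I = I_cm + Md² gives I = 0.20328 + (2.1)(0.24)² = 0.32424 kg m^2.
Total I = 0.39878 kg m^2; total mass M = 2.54 kg.
k = √(I/M) = √(0.39878/2.54) = 0.39623 m.

0.396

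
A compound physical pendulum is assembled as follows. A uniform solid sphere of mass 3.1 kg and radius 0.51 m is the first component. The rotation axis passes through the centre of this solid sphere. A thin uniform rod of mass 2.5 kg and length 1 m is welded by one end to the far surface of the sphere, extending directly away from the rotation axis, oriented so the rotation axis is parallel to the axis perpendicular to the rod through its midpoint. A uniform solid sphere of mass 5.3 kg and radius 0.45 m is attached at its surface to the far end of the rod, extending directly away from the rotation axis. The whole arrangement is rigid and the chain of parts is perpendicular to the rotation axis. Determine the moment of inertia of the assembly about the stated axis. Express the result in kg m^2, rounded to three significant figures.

Solid sphere: I_cm = (2/5)MR² = (2/5)(3.1)(0.51)² = 0.32252 kg m^2; axis through the centre, so I = 0.32252 kg m^2.
Thin rod: I_cm = (1/12)ML² = (1/12)(2.5)(1)² = 0.20833 kg m^2; centre at d = 0.51 + 0.5 = 1.01 m, so I = I_cm + Md² gives I = 0.20833 + (2.5)(1.01)² = 2.7586 kg m^2.
Solid sphere: I_cm = (2/5)MR² = (2/5)(5.3)(0.45)² = 0.4293 kg m^2; centre at d = 0.51 + 0.5 + 0.5 + 0.45 = 1.96 m, so I = I_cm + Md² gives I = 0.4293 + (5.3)(1.96)² = 20.79 kg m^2.
Total I = 0.32252 + 2.7586 + 20.79 = 23.871 kg m^2.

23.9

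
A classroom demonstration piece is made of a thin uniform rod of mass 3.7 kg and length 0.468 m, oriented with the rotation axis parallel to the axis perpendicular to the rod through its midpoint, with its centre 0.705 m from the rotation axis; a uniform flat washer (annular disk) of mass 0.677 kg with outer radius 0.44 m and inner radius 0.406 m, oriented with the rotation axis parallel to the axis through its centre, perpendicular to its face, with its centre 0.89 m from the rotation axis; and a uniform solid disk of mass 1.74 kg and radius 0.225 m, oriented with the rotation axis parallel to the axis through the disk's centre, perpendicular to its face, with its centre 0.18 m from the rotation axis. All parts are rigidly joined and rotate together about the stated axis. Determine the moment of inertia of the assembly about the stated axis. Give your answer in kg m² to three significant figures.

2.66

Thin rod: I_cm = (1/12)ML² = (1/12)(3.7)(0.468)² = 0.067532 kg m²; centre at d = 0.705 m, so I = I_cm + Md² gives I = 0.067532 + (3.7)(0.705)² = 1.9065 kg m².
Annular disk: I_cm = (1/2)M(R²+r²) = (1/2)(0.677)[(0.44)² + (0.406)²] = 0.12133 kg m²; centre at d = 0.89 m, so I = I_cm + Md² gives I = 0.12133 + (0.677)(0.89)² = 0.65758 kg m².
Solid disk: I_cm = (1/2)MR² = (1/2)(1.74)(0.225)² = 0.044044 kg m²; centre at d = 0.18 m, so I = I_cm + Md² gives I = 0.044044 + (1.74)(0.18)² = 0.10042 kg m².
Total I = 1.9065 + 0.65758 + 0.10042 = 2.6645 kg m².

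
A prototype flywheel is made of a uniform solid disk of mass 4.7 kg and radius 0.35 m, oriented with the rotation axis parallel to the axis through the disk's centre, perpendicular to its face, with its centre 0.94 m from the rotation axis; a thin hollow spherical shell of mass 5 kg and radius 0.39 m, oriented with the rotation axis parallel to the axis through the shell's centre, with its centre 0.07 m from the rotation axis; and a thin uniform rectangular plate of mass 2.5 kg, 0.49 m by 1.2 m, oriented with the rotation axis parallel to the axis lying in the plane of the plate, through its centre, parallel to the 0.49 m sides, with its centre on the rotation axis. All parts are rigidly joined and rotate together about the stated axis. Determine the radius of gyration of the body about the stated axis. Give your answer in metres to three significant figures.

0.657

Solid disk: I_cm = (1/2)MR² = (1/2)(4.7)(0.35)² = 0.28787 kg m^2; centre at d = 0.94 m, so I = I_cm + Md² gives I = 0.28787 + (4.7)(0.94)² = 4.4408 kg m^2.
Spherical shell: I_cm = (2/3)MR² = (2/3)(5)(0.39)² = 0.507 kg m^2; centre at d = 0.07 m, so I = I_cm + Md² gives I = 0.507 + (5)(0.07)² = 0.5315 kg m^2.
Rectangular plate: I_cm = (1/12)Mb² = (1/12)(2.5)(1.2)² = 0.3 kg m^2; axis through the centre, so I = 0.3 kg m^2.
Total I = 5.2723 kg m^2; total mass M = 12.2 kg.
k = √(I/M) = √(5.2723/12.2) = 0.65739 m.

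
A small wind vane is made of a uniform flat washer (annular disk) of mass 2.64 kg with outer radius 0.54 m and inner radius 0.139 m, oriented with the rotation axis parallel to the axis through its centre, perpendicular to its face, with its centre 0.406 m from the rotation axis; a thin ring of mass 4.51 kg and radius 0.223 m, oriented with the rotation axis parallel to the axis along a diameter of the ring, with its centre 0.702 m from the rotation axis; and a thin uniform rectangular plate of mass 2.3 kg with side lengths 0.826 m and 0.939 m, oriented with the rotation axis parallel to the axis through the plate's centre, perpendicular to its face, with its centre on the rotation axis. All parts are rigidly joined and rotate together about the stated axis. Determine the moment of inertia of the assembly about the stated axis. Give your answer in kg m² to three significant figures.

Annular disk: I_cm = (1/2)M(R²+r²) = (1/2)(2.64)[(0.54)² + (0.139)²] = 0.41042 kg m²; centre at d = 0.406 m, so the parallel axis theorem gives I = 0.41042 + (2.64)(0.406)² = 0.84558 kg m².
Thin ring: I_cm = (1/2)MR² = (1/2)(4.51)(0.223)² = 0.11214 kg m²; centre at d = 0.702 m, so the parallel axis theorem gives I = 0.11214 + (4.51)(0.702)² = 2.3347 kg m².
Rectangular plate: I_cm = (1/12)M(a²+b²) = (1/12)(2.3)[(0.826)² + (0.939)²] = 0.29977 kg m²; axis through the centre, so I = 0.29977 kg m².
Total I = 0.84558 + 2.3347 + 0.29977 = 3.48 kg m².

3.48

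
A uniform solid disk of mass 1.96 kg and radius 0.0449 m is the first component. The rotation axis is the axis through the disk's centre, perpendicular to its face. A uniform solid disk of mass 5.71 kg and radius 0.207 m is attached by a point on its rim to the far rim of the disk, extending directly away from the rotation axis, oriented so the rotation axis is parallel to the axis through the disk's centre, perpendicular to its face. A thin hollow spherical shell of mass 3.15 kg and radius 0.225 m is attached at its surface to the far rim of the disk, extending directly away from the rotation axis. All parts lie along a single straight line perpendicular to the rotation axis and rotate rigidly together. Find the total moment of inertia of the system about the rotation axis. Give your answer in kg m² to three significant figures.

2.07

Solid disk: I_cm = (1/2)MR² = (1/2)(1.96)(0.0449)² = 0.0019757 kg m²; axis through the centre, so I = 0.0019757 kg m².
Solid disk: I_cm = (1/2)MR² = (1/2)(5.71)(0.207)² = 0.12233 kg m²; centre at d = 0.0449 + 0.207 = 0.2519 m, so the parallel axis theorem gives I = 0.12233 + (5.71)(0.2519)² = 0.48465 kg m².
Spherical shell: I_cm = (2/3)MR² = (2/3)(3.15)(0.225)² = 0.10631 kg m²; centre at d = 0.0449 + 0.207 + 0.207 + 0.225 = 0.6839 m, so the parallel axis theorem gives I = 0.10631 + (3.15)(0.6839)² = 1.5796 kg m².
Total I = 0.0019757 + 0.48465 + 1.5796 = 2.0663 kg m².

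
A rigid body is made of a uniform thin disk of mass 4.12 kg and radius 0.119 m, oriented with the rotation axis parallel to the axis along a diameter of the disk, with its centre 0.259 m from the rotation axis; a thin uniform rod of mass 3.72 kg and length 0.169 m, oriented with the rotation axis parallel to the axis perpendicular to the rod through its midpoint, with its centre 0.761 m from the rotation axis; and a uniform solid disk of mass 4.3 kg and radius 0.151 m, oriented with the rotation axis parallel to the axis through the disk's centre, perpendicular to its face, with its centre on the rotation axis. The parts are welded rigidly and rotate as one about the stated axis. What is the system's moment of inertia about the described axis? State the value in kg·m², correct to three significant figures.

2.50

Thin disk: I_cm = (1/4)MR² = (1/4)(4.12)(0.119)² = 0.014586 kg·m²; centre at d = 0.259 m, so the parallel axis theorem gives I = 0.014586 + (4.12)(0.259)² = 0.29096 kg·m².
Thin rod: I_cm = (1/12)ML² = (1/12)(3.72)(0.169)² = 0.0088539 kg·m²; centre at d = 0.761 m, so the parallel axis theorem gives I = 0.0088539 + (3.72)(0.761)² = 2.1632 kg·m².
Solid disk: I_cm = (1/2)MR² = (1/2)(4.3)(0.151)² = 0.049022 kg·m²; axis through the centre, so I = 0.049022 kg·m².
Total I = 0.29096 + 2.1632 + 0.049022 = 2.5032 kg·m².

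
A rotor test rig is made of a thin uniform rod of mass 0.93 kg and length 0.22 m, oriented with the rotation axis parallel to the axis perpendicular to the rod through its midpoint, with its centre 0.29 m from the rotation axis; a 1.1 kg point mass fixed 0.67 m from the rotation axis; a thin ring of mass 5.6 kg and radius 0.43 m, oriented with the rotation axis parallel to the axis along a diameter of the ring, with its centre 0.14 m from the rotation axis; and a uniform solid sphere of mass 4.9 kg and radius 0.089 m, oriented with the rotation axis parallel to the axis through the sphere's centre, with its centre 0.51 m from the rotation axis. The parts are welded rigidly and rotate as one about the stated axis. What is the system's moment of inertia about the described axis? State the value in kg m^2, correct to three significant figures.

Thin rod: I_cm = (1/12)ML² = (1/12)(0.93)(0.22)² = 0.003751 kg m^2; centre at d = 0.29 m, so the parallel axis theorem gives I = 0.003751 + (0.93)(0.29)² = 0.081964 kg m^2.
Point mass: I_cm = 0; centre at d = 0.67 m, so the parallel axis theorem gives I = 0 + (1.1)(0.67)² = 0.49379 kg m^2.
Thin ring: I_cm = (1/2)MR² = (1/2)(5.6)(0.43)² = 0.51772 kg m^2; centre at d = 0.14 m, so the parallel axis theorem gives I = 0.51772 + (5.6)(0.14)² = 0.62748 kg m^2.
Solid sphere: I_cm = (2/5)MR² = (2/5)(4.9)(0.089)² = 0.015525 kg m^2; centre at d = 0.51 m, so the parallel axis theorem gives I = 0.015525 + (4.9)(0.51)² = 1.29 kg m^2.
Total I = 0.081964 + 0.49379 + 0.62748 + 1.29 = 2.4932 kg m^2.

2.49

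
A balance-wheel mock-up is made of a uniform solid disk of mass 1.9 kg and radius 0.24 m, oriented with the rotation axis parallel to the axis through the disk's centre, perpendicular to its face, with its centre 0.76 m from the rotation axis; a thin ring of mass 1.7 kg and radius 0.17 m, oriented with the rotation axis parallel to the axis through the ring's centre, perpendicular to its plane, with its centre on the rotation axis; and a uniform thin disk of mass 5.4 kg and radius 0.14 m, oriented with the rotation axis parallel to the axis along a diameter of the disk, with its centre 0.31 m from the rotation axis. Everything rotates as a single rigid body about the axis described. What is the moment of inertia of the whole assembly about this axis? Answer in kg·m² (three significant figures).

1.75

Solid disk: I_cm = (1/2)MR² = (1/2)(1.9)(0.24)² = 0.05472 kg·m²; centre at d = 0.76 m, so the parallel axis theorem gives I = 0.05472 + (1.9)(0.76)² = 1.1522 kg·m².
Thin ring: I_cm = MR² = (1.7)(0.17)² = 0.04913 kg·m²; axis through the centre, so I = 0.04913 kg·m².
Thin disk: I_cm = (1/4)MR² = (1/4)(5.4)(0.14)² = 0.02646 kg·m²; centre at d = 0.31 m, so the parallel axis theorem gives I = 0.02646 + (5.4)(0.31)² = 0.5454 kg·m².
Total I = 1.1522 + 0.04913 + 0.5454 = 1.7467 kg·m².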